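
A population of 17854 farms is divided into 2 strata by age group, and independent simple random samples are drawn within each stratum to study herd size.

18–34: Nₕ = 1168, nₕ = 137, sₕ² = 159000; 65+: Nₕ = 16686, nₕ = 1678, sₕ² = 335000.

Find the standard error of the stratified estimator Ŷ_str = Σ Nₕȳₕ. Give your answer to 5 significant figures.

226700

Var(Ŷ_str) = Σₕ Nₕ²(1 − fₕ)sₕ²/nₕ.
18–34: 1168²·(1 − 137/1168)·159000/137 = 1.3975845 × 10^9.
65+: 16686²·(1 − 1678/16686)·335000/1678 = 4.9995154 × 10^10.
Sum = 5.1392739 × 10^10.
SE = √(5.1392739 × 10^10) = 226700.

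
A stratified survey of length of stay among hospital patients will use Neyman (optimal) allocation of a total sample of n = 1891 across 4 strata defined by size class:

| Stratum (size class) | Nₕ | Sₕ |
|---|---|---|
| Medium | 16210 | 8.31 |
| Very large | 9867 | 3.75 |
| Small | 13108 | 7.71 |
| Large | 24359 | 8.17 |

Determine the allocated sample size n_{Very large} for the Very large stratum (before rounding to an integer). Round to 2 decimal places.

Neyman allocation: nₕ = n·NₕSₕ / Σⱼ NⱼSⱼ.
Σ NⱼSⱼ = 16210·8.31 + 9867·3.75 + 13108·7.71 + 24359·8.17 = 471782.06.
n_{Very large} = 1891·9867·3.75 / 471782.06 = 148.31.

148.31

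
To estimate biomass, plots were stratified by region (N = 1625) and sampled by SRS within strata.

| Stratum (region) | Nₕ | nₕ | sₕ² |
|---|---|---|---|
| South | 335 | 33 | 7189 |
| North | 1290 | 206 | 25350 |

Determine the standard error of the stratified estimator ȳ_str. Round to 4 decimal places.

8.5740

Var(ȳ_str) = Σₕ Wₕ²(1 − fₕ)sₕ²/nₕ with Wₕ = Nₕ/N, N = 1625.
South: Wₕ = 0.20615385; term = 0.20615385²·(1 − 0.09850746)·7189/33 = 8.3464071.
North: Wₕ = 0.79384615; term = 0.79384615²·(1 − 0.15968992)·25350/206 = 65.166291.
Sum = 73.512698.
SE = √(73.512698) = 8.5740.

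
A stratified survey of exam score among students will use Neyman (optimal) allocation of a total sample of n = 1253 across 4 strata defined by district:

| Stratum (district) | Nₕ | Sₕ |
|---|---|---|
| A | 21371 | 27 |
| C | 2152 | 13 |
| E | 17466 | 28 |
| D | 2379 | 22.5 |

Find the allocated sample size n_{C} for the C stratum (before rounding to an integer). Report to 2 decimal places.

Neyman allocation: nₕ = n·NₕSₕ / Σⱼ NⱼSⱼ.
Σ NⱼSⱼ = 21371·27 + 2152·13 + 17466·28 + 2379·22.5 = 1.1475685 × 10^6.
n_{C} = 1253·2152·13 / (1.1475685 × 10^6) = 30.55.

30.55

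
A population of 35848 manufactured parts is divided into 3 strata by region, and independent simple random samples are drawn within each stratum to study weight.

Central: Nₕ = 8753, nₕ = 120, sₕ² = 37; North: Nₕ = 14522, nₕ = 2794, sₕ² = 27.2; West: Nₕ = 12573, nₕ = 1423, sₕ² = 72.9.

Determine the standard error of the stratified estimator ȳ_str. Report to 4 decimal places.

0.1581

Var(ȳ_str) = Σₕ Wₕ²(1 − fₕ)sₕ²/nₕ with Wₕ = Nₕ/N, N = 35848.
Central: Wₕ = 0.24416983; term = 0.24416983²·(1 − 0.01370959)·37/120 = 0.018130479.
North: Wₕ = 0.40509931; term = 0.40509931²·(1 − 0.19239774)·27.2/2794 = 0.0012902178.
West: Wₕ = 0.35073086; term = 0.35073086²·(1 − 0.11317903)·72.9/1423 = 0.0055886453.
Sum = 0.025009342.
SE = √(0.025009342) = 0.1581.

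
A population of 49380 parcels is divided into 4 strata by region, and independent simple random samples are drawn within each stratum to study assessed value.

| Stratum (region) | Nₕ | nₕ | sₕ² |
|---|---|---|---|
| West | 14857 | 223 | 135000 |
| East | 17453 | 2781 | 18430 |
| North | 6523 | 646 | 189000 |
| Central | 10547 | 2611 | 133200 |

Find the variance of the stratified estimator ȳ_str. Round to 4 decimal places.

61.0253

Var(ȳ_str) = Σₕ Wₕ²(1 − fₕ)sₕ²/nₕ with Wₕ = Nₕ/N, N = 49380.
West: Wₕ = 0.30087080; term = 0.30087080²·(1 − 0.01500976)·135000/223 = 53.978512.
East: Wₕ = 0.35344269; term = 0.35344269²·(1 − 0.15934223)·18430/2781 = 0.69595568.
North: Wₕ = 0.13209802; term = 0.13209802²·(1 − 0.09903419)·189000/646 = 4.5997072.
Central: Wₕ = 0.21358850; term = 0.21358850²·(1 − 0.24755855)·133200/2611 = 1.7511598.
Sum = 61.025335.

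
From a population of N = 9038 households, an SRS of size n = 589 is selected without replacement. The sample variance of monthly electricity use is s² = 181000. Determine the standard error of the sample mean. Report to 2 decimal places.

Under SRS without replacement, Var(ȳ) = (1 − f)·s²/n with f = n/N = 589/9038 = 0.06516929.
Var(ȳ) = (1 − 0.06516929)·181000/589 = 0.93483071·307.30051 = 287.27395.
SE(ȳ) = √(287.27395) = 16.95.

16.95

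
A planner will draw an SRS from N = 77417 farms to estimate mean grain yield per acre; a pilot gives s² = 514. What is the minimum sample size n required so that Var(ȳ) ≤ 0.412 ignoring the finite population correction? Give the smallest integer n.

Without fpc, n₀ = s²/D = 514/0.412 = 1247.5728.
Rounding up, n = 1248.

1248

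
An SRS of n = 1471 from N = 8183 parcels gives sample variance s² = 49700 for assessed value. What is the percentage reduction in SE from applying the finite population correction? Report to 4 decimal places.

9.4331

f = n/N = 1471/8183 = 0.17976292.
SE_no-fpc = √(s²/n) = 5.812619; SE_fpc = √((1−f)s²/n) = 5.2643112.
Ratio = √(1−f) = 0.90566941. Reduction = 100·(1 − 0.90566941) = 9.4331%.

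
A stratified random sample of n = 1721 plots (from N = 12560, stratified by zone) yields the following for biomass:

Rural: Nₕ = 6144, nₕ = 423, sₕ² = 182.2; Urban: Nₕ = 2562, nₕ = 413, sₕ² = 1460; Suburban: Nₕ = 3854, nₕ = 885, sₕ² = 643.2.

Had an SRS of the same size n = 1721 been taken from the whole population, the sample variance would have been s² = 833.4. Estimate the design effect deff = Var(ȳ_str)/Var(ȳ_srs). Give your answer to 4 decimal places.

0.6510

Var(ȳ_str) = Σ Wₕ²(1−fₕ)sₕ²/nₕ with Wₕ = Nₕ/12560:
  Rural: (6144/12560)²·(1−423/6144)·182.2/423 = 0.095973621
  Urban: (2562/12560)²·(1−413/2562)·1460/413 = 0.12337838
  Suburban: (3854/12560)²·(1−885/3854)·643.2/885 = 0.052716357
  → Var(ȳ_str) = 0.27206836.
Var(ȳ_srs) = (1 − 1721/12560)·833.4/1721 = 0.41789984.
deff = 0.27206836 / 0.41789984 = 0.6510.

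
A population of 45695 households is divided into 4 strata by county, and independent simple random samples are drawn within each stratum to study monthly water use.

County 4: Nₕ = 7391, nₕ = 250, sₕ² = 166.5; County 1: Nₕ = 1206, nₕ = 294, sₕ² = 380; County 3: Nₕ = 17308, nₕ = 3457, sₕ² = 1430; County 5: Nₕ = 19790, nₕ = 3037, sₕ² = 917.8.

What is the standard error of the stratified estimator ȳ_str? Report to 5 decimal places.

0.33614

Var(ȳ_str) = Σₕ Wₕ²(1 − fₕ)sₕ²/nₕ with Wₕ = Nₕ/N, N = 45695.
County 4: Wₕ = 0.16174636; term = 0.16174636²·(1 − 0.03382492)·166.5/250 = 0.016834457.
County 1: Wₕ = 0.02639238; term = 0.02639238²·(1 − 0.24378109)·380/294 = 6.8083371 × 10^-4.
County 3: Wₕ = 0.37877229; term = 0.37877229²·(1 − 0.19973423)·1430/3457 = 0.047492749.
County 5: Wₕ = 0.43308896; term = 0.43308896²·(1 − 0.15346134)·917.8/3037 = 0.047984865.
Sum = 0.1129929.
SE = √(0.1129929) = 0.33614.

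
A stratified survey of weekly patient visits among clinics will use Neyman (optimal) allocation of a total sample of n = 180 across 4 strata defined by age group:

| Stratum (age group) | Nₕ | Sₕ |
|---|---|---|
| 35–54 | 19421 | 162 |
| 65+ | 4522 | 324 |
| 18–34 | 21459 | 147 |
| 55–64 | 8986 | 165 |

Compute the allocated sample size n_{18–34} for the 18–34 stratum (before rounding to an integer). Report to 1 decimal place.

Neyman allocation: nₕ = n·NₕSₕ / Σⱼ NⱼSⱼ.
Σ NⱼSⱼ = 19421·162 + 4522·324 + 21459·147 + 8986·165 = 9.248493 × 10^6.
n_{18–34} = 180·21459·147 / (9.248493 × 10^6) = 61.4.

61.4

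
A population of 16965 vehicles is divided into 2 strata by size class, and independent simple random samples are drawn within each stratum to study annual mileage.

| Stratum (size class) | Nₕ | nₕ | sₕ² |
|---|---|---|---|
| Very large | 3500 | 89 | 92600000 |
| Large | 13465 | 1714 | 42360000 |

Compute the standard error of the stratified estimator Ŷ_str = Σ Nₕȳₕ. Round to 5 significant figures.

Var(Ŷ_str) = Σₕ Nₕ²(1 − fₕ)sₕ²/nₕ.
Very large: 3500²·(1 − 89/3500)·92600000/89 = 1.2421406 × 10^13.
Large: 13465²·(1 − 1714/13465)·42360000/1714 = 3.9104462 × 10^12.
Sum = 1.6331852 × 10^13.
SE = √(1.6331852 × 10^13) = 4.0413 × 10^6.

4.0413 × 10^6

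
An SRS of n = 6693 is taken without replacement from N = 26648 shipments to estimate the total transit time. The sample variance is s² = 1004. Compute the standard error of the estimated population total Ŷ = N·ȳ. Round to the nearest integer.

8931

Var(Ŷ) = N²·Var(ȳ) = N²·(1 − n/N)·s²/n.
f = 6693/26648 = 0.25116331; Var(ȳ) = 0.74883669·1004/6693 = 0.1123311.
Var(Ŷ) = 26648² · 0.1123311 = 7.9768101 × 10^7.
SE(Ŷ) = √(7.9768101 × 10^7) = 8931.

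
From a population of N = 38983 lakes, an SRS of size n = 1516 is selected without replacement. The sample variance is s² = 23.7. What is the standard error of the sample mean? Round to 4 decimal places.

Under SRS without replacement, Var(ȳ) = (1 − f)·s²/n with f = n/N = 1516/38983 = 0.03888875.
Var(ȳ) = (1 − 0.03888875)·23.7/1516 = 0.96111125·0.015633245 = 0.015025288.
SE(ȳ) = √(0.015025288) = 0.1226.

0.1226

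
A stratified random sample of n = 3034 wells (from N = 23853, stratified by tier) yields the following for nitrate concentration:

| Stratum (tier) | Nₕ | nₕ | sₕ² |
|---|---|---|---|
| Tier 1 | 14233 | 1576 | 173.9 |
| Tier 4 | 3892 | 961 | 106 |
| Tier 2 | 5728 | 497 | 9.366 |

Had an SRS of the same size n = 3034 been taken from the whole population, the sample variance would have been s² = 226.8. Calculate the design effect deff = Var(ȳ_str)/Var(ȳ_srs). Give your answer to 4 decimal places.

0.5846

Var(ȳ_str) = Σ Wₕ²(1−fₕ)sₕ²/nₕ with Wₕ = Nₕ/23853:
  Tier 1: (14233/23853)²·(1−1576/14233)·173.9/1576 = 0.034936917
  Tier 4: (3892/23853)²·(1−961/3892)·106/961 = 0.0022114907
  Tier 2: (5728/23853)²·(1−497/5728)·9.366/497 = 9.9242907 × 10^-4
  → Var(ȳ_str) = 0.038140837.
Var(ȳ_srs) = (1 − 3034/23853)·226.8/3034 = 0.065244564.
deff = 0.038140837 / 0.065244564 = 0.5846.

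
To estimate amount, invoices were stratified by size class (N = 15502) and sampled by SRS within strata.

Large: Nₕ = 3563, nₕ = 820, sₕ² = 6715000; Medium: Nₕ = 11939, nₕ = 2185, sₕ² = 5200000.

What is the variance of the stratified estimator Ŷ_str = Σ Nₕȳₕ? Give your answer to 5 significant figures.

3.5718 × 10^11

Var(Ŷ_str) = Σₕ Nₕ²(1 − fₕ)sₕ²/nₕ.
Large: 3563²·(1 − 820/3563)·6715000/820 = 8.0033866 × 10^10.
Medium: 11939²·(1 − 2185/11939)·5200000/2185 = 2.7714217 × 10^11.
Sum = 3.5717604 × 10^11.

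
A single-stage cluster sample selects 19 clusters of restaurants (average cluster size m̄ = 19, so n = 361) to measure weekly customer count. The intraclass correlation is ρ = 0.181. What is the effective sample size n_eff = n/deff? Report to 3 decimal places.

84.782

deff = 1 + (19 − 1)·0.181 = 1 + 3.258 = 4.258.
n_eff = 361 / 4.258 = 84.782.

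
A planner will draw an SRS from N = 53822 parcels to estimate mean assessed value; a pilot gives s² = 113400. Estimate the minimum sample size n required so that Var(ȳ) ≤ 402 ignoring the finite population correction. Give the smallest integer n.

Without fpc, n₀ = s²/D = 113400/402 = 282.0896.
Rounding up, n = 283.

283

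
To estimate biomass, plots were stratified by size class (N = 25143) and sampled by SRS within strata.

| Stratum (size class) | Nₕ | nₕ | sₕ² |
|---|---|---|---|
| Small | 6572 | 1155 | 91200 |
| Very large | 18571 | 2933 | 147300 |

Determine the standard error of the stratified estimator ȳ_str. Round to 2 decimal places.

Var(ȳ_str) = Σₕ Wₕ²(1 − fₕ)sₕ²/nₕ with Wₕ = Nₕ/N, N = 25143.
Small: Wₕ = 0.26138488; term = 0.26138488²·(1 − 0.17574559)·91200/1155 = 4.4466716.
Very large: Wₕ = 0.73861512; term = 0.73861512²·(1 − 0.15793441)·147300/2933 = 23.071349.
Sum = 27.518021.
SE = √(27.518021) = 5.25.

5.25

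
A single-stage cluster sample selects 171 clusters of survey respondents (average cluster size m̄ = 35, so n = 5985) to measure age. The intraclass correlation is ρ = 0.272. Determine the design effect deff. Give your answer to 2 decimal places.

deff = 1 + (35 − 1)·0.272 = 1 + 9.248 = 10.248.

10.25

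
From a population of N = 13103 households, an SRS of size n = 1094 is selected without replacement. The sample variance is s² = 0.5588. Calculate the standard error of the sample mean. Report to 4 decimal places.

Under SRS without replacement, Var(ȳ) = (1 − f)·s²/n with f = n/N = 1094/13103 = 0.08349233.
Var(ȳ) = (1 − 0.08349233)·0.5588/1094 = 0.91650767·5.1078611 × 10^-4 = 4.6813938 × 10^-4.
SE(ȳ) = √(4.6813938 × 10^-4) = 0.0216.

0.0216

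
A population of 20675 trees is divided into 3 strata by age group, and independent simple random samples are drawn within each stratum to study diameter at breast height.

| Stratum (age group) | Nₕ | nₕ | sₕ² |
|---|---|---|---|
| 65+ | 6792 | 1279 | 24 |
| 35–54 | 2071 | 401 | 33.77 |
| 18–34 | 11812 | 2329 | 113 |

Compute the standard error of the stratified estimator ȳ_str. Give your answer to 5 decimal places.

Var(ȳ_str) = Σₕ Wₕ²(1 − fₕ)sₕ²/nₕ with Wₕ = Nₕ/N, N = 20675.
65+: Wₕ = 0.32851270; term = 0.32851270²·(1 − 0.18830978)·24/1279 = 0.0016437484.
35–54: Wₕ = 0.10016929; term = 0.10016929²·(1 − 0.19362627)·33.77/401 = 6.8138446 × 10^-4.
18–34: Wₕ = 0.57131802; term = 0.57131802²·(1 − 0.19717237)·113/2329 = 0.012714143.
Sum = 0.015039276.
SE = √(0.015039276) = 0.12263.

0.12263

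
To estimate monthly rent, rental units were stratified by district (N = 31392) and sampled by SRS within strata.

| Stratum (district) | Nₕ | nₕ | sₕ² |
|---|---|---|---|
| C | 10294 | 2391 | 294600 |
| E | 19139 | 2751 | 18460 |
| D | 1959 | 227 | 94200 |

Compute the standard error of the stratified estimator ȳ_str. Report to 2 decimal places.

3.71

Var(ȳ_str) = Σₕ Wₕ²(1 − fₕ)sₕ²/nₕ with Wₕ = Nₕ/N, N = 31392.
C: Wₕ = 0.32791794; term = 0.32791794²·(1 − 0.23227123)·294600/2391 = 10.171648.
E: Wₕ = 0.60967762; term = 0.60967762²·(1 − 0.14373792)·18460/2751 = 2.1357398.
D: Wₕ = 0.06240443; term = 0.06240443²·(1 − 0.11587545)·94200/227 = 1.4287933.
Sum = 13.736181.
SE = √(13.736181) = 3.71.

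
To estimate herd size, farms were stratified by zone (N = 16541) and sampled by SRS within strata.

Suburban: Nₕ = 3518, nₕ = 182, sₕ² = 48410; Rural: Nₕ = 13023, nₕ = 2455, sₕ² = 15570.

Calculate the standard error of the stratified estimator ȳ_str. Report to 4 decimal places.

3.8209

Var(ȳ_str) = Σₕ Wₕ²(1 − fₕ)sₕ²/nₕ with Wₕ = Nₕ/N, N = 16541.
Suburban: Wₕ = 0.21268363; term = 0.21268363²·(1 − 0.05173394)·48410/182 = 11.40938.
Rural: Wₕ = 0.78731637; term = 0.78731637²·(1 − 0.18851263)·15570/2455 = 3.1901965.
Sum = 14.599577.
SE = √(14.599577) = 3.8209.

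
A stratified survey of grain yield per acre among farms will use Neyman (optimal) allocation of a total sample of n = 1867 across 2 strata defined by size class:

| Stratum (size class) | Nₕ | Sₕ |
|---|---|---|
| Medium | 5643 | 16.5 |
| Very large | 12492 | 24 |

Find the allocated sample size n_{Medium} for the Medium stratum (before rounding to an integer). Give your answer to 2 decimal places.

442.42

Neyman allocation: nₕ = n·NₕSₕ / Σⱼ NⱼSⱼ.
Σ NⱼSⱼ = 5643·16.5 + 12492·24 = 392917.5.
n_{Medium} = 1867·5643·16.5 / 392917.5 = 442.42.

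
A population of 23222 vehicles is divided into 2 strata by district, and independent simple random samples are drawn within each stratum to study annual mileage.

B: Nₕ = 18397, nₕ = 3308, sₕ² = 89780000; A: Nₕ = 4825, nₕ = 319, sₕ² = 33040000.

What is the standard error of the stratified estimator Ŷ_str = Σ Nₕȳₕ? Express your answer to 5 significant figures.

Var(Ŷ_str) = Σₕ Nₕ²(1 − fₕ)sₕ²/nₕ.
B: 18397²·(1 − 3308/18397)·89780000/3308 = 7.5339298 × 10^12.
A: 4825²·(1 − 319/4825)·33040000/319 = 2.2518417 × 10^12.
Sum = 9.7857715 × 10^12.
SE = √(9.7857715 × 10^12) = 3.1282 × 10^6.

3.1282 × 10^6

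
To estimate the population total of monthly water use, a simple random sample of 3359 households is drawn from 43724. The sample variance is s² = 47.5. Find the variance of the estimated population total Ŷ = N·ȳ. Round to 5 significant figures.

2.4958 × 10^7

Var(Ŷ) = N²·Var(ȳ) = N²·(1 − n/N)·s²/n.
f = 3359/43724 = 0.07682280; Var(ȳ) = 0.92317720·47.5/3359 = 0.013054754.
Var(Ŷ) = 43724² · 0.013054754 = 2.4957924 × 10^7.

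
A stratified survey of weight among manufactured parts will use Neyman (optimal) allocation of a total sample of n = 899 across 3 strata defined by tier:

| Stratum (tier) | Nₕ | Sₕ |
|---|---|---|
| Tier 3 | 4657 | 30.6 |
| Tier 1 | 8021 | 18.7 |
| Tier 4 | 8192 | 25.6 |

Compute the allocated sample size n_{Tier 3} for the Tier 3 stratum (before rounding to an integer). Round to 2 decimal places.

255.09

Neyman allocation: nₕ = n·NₕSₕ / Σⱼ NⱼSⱼ.
Σ NⱼSⱼ = 4657·30.6 + 8021·18.7 + 8192·25.6 = 502212.1.
n_{Tier 3} = 899·4657·30.6 / 502212.1 = 255.09.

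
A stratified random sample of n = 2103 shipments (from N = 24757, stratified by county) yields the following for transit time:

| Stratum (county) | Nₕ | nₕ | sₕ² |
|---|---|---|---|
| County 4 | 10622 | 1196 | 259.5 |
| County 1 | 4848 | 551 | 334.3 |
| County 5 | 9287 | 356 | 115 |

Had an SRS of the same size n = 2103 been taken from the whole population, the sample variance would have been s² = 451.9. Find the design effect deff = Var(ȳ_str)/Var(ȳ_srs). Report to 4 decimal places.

0.5075

Var(ȳ_str) = Σ Wₕ²(1−fₕ)sₕ²/nₕ with Wₕ = Nₕ/24757:
  County 4: (10622/24757)²·(1−1196/10622)·259.5/1196 = 0.035444094
  County 1: (4848/24757)²·(1−551/4848)·334.3/551 = 0.020621332
  County 5: (9287/24757)²·(1−356/9287)·115/356 = 0.043714684
  → Var(ȳ_str) = 0.09978011.
Var(ȳ_srs) = (1 − 2103/24757)·451.9/2103 = 0.19663008.
deff = 0.09978011 / 0.19663008 = 0.5075.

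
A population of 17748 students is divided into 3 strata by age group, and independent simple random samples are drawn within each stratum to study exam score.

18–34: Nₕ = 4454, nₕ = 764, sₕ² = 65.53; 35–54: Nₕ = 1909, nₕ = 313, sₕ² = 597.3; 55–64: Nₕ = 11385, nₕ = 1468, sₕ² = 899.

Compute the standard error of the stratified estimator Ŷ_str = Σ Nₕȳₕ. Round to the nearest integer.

8739

Var(Ŷ_str) = Σₕ Nₕ²(1 − fₕ)sₕ²/nₕ.
18–34: 4454²·(1 − 764/4454)·65.53/764 = 1.4096893 × 10^6.
35–54: 1909²·(1 − 313/1909)·597.3/313 = 5.8141602 × 10^6.
55–64: 11385²·(1 − 1468/11385)·899/1468 = 6.9142803 × 10^7.
Sum = 7.6366653 × 10^7.
SE = √(7.6366653 × 10^7) = 8739.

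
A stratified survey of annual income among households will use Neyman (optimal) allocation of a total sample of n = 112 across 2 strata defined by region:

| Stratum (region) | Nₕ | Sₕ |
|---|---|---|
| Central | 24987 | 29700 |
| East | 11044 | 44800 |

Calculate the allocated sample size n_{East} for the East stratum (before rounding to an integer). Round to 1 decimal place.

44.8

Neyman allocation: nₕ = n·NₕSₕ / Σⱼ NⱼSⱼ.
Σ NⱼSⱼ = 24987·29700 + 11044·44800 = 1.2368851 × 10^9.
n_{East} = 112·11044·44800 / (1.2368851 × 10^9) = 44.8.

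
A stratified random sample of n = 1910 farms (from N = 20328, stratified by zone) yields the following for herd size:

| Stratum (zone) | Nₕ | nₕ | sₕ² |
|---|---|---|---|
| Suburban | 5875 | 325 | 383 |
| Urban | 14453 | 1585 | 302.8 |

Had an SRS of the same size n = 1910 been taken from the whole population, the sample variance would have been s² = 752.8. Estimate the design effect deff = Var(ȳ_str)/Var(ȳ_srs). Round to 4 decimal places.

0.5012

Var(ȳ_str) = Σ Wₕ²(1−fₕ)sₕ²/nₕ with Wₕ = Nₕ/20328:
  Suburban: (5875/20328)²·(1−325/5875)·383/325 = 0.092988012
  Urban: (14453/20328)²·(1−1585/14453)·302.8/1585 = 0.085981765
  → Var(ȳ_str) = 0.17896978.
Var(ȳ_srs) = (1 − 1910/20328)·752.8/1910 = 0.35710346.
deff = 0.17896978 / 0.35710346 = 0.5012.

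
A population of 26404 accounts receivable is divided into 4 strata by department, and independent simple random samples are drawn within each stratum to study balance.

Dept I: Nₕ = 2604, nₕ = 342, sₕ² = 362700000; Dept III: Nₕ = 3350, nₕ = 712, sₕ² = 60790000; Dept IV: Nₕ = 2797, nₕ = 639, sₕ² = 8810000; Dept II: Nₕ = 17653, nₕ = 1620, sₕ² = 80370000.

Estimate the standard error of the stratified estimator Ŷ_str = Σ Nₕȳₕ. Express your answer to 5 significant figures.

4.5963 × 10^6

Var(Ŷ_str) = Σₕ Nₕ²(1 − fₕ)sₕ²/nₕ.
Dept I: 2604²·(1 − 342/2604)·362700000/342 = 6.246763 × 10^12.
Dept III: 3350²·(1 − 712/3350)·60790000/712 = 7.5452172 × 10^11.
Dept IV: 2797²·(1 − 639/2797)·8810000/639 = 8.3218322 × 10^10.
Dept II: 17653²·(1 − 1620/17653)·80370000/1620 = 1.404146 × 10^13.
Sum = 2.1125963 × 10^13.
SE = √(2.1125963 × 10^13) = 4.5963 × 10^6.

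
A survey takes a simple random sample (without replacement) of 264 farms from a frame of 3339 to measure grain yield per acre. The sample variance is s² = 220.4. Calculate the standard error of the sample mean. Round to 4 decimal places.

0.8768

Under SRS without replacement, Var(ȳ) = (1 − f)·s²/n with f = n/N = 264/3339 = 0.07906559.
Var(ȳ) = (1 − 0.07906559)·220.4/264 = 0.92093441·0.83484848 = 0.7688407.
SE(ȳ) = √(0.7688407) = 0.8768.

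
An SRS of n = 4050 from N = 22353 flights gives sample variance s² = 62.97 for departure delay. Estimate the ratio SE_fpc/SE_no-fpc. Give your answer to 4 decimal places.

f = n/N = 4050/22353 = 0.18118373.
SE_no-fpc = √(s²/n) = 0.12469221; SE_fpc = √((1−f)s²/n) = 0.11283207.
Ratio = √(1−f) = 0.90488467.

0.9049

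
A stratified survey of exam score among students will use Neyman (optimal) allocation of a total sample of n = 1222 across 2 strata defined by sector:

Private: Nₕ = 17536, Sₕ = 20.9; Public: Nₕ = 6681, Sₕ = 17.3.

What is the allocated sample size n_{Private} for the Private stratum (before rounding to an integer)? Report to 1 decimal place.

929.0

Neyman allocation: nₕ = n·NₕSₕ / Σⱼ NⱼSⱼ.
Σ NⱼSⱼ = 17536·20.9 + 6681·17.3 = 482083.7.
n_{Private} = 1222·17536·20.9 / 482083.7 = 929.0.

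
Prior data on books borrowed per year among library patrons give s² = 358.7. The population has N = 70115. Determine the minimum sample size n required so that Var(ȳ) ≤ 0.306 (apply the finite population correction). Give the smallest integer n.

1153

Without fpc, n₀ = s²/D = 358.7/0.306 = 1172.2222.
With fpc, (1 − n/N)·s²/n ≤ D requires n ≥ n₀/(1 + n₀/N) = 1172.2222/(1 + 1172.2222/70115) = 1152.9466.
Rounding up, n = 1153.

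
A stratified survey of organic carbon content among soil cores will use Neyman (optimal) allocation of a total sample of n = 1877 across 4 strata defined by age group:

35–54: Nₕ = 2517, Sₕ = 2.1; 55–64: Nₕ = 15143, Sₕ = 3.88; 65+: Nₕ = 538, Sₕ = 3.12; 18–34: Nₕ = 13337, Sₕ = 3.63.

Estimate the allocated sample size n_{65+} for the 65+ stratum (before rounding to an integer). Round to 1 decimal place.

27.6

Neyman allocation: nₕ = n·NₕSₕ / Σⱼ NⱼSⱼ.
Σ NⱼSⱼ = 2517·2.1 + 15143·3.88 + 538·3.12 + 13337·3.63 = 114132.41.
n_{65+} = 1877·538·3.12 / 114132.41 = 27.6.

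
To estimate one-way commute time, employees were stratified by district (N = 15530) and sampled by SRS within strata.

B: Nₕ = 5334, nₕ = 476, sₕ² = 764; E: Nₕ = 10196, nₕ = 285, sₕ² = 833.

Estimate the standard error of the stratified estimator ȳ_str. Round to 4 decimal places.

1.1820

Var(ȳ_str) = Σₕ Wₕ²(1 − fₕ)sₕ²/nₕ with Wₕ = Nₕ/N, N = 15530.
B: Wₕ = 0.34346426; term = 0.34346426²·(1 − 0.08923885)·764/476 = 0.17244635.
E: Wₕ = 0.65653574; term = 0.65653574²·(1 − 0.02795214)·833/285 = 1.224629.
Sum = 1.3970754.
SE = √(1.3970754) = 1.1820.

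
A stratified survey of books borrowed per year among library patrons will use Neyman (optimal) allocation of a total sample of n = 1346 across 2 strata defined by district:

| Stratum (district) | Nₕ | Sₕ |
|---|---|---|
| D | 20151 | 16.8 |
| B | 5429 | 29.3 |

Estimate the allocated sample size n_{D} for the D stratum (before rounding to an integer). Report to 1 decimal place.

915.7

Neyman allocation: nₕ = n·NₕSₕ / Σⱼ NⱼSⱼ.
Σ NⱼSⱼ = 20151·16.8 + 5429·29.3 = 497606.5.
n_{D} = 1346·20151·16.8 / 497606.5 = 915.7.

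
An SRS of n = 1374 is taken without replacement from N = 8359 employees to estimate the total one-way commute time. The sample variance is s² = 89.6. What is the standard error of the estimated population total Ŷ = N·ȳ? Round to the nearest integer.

Var(Ŷ) = N²·Var(ȳ) = N²·(1 − n/N)·s²/n.
f = 1374/8359 = 0.16437373; Var(ȳ) = 0.83562627·89.6/1374 = 0.054492077.
Var(Ŷ) = 8359² · 0.054492077 = 3.8075184 × 10^6.
SE(Ŷ) = √(3.8075184 × 10^6) = 1951.

1951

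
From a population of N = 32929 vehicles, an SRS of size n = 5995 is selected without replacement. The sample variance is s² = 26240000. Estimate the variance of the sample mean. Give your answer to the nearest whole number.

3580

Under SRS without replacement, Var(ȳ) = (1 − f)·s²/n with f = n/N = 5995/32929 = 0.18205837.
Var(ȳ) = (1 − 0.18205837)·26240000/5995 = 0.81794163·4376.9808 = 3580.1148.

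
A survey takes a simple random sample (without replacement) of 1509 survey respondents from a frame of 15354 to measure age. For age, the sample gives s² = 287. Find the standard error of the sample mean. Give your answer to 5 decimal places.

Under SRS without replacement, Var(ȳ) = (1 − f)·s²/n with f = n/N = 1509/15354 = 0.09828058.
Var(ȳ) = (1 − 0.09828058)·287/1509 = 0.90171942·0.19019218 = 0.17149998.
SE(ȳ) = √(0.17149998) = 0.41413.

0.41413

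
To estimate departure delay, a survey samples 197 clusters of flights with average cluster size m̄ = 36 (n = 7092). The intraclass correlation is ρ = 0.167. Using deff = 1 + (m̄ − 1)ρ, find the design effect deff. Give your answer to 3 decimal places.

6.845

deff = 1 + (36 − 1)·0.167 = 1 + 5.845 = 6.845.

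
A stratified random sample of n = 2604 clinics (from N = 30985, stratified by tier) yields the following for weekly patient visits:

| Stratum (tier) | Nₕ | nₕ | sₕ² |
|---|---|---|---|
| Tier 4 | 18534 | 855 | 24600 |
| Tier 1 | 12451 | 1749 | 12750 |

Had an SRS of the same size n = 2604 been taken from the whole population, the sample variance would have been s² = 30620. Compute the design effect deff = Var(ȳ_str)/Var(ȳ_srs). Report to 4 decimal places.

Var(ȳ_str) = Σ Wₕ²(1−fₕ)sₕ²/nₕ with Wₕ = Nₕ/30985:
  Tier 4: (18534/30985)²·(1−855/18534)·24600/855 = 9.8195785
  Tier 1: (12451/30985)²·(1−1749/12451)·12750/1749 = 1.0117811
  → Var(ȳ_str) = 10.83136.
Var(ȳ_srs) = (1 − 2604/30985)·30620/2604 = 10.770612.
deff = 10.83136 / 10.770612 = 1.0056.

1.0056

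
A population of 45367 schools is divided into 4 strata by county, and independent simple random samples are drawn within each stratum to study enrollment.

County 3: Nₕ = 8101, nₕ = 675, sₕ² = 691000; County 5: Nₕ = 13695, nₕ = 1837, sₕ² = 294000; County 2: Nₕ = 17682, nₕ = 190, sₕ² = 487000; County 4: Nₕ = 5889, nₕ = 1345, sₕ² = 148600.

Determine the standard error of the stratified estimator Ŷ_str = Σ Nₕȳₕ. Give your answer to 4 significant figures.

939800

Var(Ŷ_str) = Σₕ Nₕ²(1 − fₕ)sₕ²/nₕ.
County 3: 8101²·(1 − 675/8101)·691000/675 = 6.1583994 × 10^10.
County 5: 13695²·(1 − 1837/13695)·294000/1837 = 2.5990322 × 10^10.
County 2: 17682²·(1 − 190/17682)·487000/190 = 7.9276819 × 10^11.
County 4: 5889²·(1 − 1345/5889)·148600/1345 = 2.9564899 × 10^9.
Sum = 8.83299 × 10^11.
SE = √(8.83299 × 10^11) = 939800.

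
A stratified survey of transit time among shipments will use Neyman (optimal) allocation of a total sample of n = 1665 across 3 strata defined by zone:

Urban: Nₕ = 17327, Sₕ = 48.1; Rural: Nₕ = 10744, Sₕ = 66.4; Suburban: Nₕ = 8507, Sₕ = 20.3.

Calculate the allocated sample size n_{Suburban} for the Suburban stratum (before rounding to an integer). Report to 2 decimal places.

Neyman allocation: nₕ = n·NₕSₕ / Σⱼ NⱼSⱼ.
Σ NⱼSⱼ = 17327·48.1 + 10744·66.4 + 8507·20.3 = 1.7195224 × 10^6.
n_{Suburban} = 1665·8507·20.3 / (1.7195224 × 10^6) = 167.22.

167.22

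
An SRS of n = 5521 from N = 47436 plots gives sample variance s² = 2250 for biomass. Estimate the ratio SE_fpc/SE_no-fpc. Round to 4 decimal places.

0.9400

f = n/N = 5521/47436 = 0.11638840.
SE_no-fpc = √(s²/n) = 0.63838458; SE_fpc = √((1−f)s²/n) = 0.60008544.
Ratio = √(1−f) = 0.94000617.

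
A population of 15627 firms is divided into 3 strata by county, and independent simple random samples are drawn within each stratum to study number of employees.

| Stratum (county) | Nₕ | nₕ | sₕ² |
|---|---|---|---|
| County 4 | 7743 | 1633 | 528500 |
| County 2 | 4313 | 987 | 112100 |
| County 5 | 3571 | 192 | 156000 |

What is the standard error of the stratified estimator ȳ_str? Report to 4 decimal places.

Var(ȳ_str) = Σₕ Wₕ²(1 − fₕ)sₕ²/nₕ with Wₕ = Nₕ/N, N = 15627.
County 4: Wₕ = 0.49548858; term = 0.49548858²·(1 − 0.21090017)·528500/1633 = 62.69863.
County 2: Wₕ = 0.27599667; term = 0.27599667²·(1 − 0.22884303)·112100/987 = 6.6717373.
County 5: Wₕ = 0.22851475; term = 0.22851475²·(1 − 0.05376645)·156000/192 = 40.146731.
Sum = 109.5171.
SE = √(109.5171) = 10.4650.

10.4650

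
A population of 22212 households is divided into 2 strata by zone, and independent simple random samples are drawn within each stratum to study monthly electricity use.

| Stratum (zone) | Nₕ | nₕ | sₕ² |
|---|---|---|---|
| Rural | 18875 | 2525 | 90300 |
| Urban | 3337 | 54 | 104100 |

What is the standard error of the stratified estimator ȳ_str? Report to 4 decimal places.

Var(ȳ_str) = Σₕ Wₕ²(1 − fₕ)sₕ²/nₕ with Wₕ = Nₕ/N, N = 22212.
Rural: Wₕ = 0.84976589; term = 0.84976589²·(1 − 0.13377483)·90300/2525 = 22.369473.
Urban: Wₕ = 0.15023411; term = 0.15023411²·(1 − 0.01618220)·104100/54 = 42.806402.
Sum = 65.175875.
SE = √(65.175875) = 8.0732.

8.0732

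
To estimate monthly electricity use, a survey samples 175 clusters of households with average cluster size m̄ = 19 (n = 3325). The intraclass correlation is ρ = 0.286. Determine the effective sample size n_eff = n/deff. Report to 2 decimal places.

540.83

deff = 1 + (19 − 1)·0.286 = 1 + 5.148 = 6.148.
n_eff = 3325 / 6.148 = 540.83.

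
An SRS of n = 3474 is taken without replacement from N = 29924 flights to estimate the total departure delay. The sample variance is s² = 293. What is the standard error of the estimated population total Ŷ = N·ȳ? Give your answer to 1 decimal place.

8170.4

Var(Ŷ) = N²·Var(ȳ) = N²·(1 − n/N)·s²/n.
f = 3474/29924 = 0.11609411; Var(ȳ) = 0.88390589·293/3474 = 0.074549346.
Var(Ŷ) = 29924² · 0.074549346 = 6.6754897 × 10^7.
SE(Ŷ) = √(6.6754897 × 10^7) = 8170.4.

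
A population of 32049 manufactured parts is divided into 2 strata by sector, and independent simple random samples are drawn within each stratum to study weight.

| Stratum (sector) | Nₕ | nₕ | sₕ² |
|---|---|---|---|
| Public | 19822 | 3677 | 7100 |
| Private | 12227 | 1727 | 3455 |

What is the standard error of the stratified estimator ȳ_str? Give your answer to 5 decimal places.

Var(ȳ_str) = Σₕ Wₕ²(1 − fₕ)sₕ²/nₕ with Wₕ = Nₕ/N, N = 32049.
Public: Wₕ = 0.61849044; term = 0.61849044²·(1 − 0.18550096)·7100/3677 = 0.60161863.
Private: Wₕ = 0.38150956; term = 0.38150956²·(1 − 0.14124479)·3455/1727 = 0.25005524.
Sum = 0.85167387.
SE = √(0.85167387) = 0.92286.

0.92286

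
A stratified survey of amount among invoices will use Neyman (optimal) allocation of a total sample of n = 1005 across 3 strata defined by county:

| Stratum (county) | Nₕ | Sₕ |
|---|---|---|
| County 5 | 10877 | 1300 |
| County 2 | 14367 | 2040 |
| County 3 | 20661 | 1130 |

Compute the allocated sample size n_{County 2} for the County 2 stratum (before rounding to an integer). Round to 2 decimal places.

Neyman allocation: nₕ = n·NₕSₕ / Σⱼ NⱼSⱼ.
Σ NⱼSⱼ = 10877·1300 + 14367·2040 + 20661·1130 = 6.679571 × 10^7.
n_{County 2} = 1005·14367·2040 / (6.679571 × 10^7) = 440.97.

440.97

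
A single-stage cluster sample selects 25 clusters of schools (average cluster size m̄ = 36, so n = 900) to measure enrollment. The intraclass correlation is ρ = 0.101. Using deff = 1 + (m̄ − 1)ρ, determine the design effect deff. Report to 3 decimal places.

4.535

deff = 1 + (36 − 1)·0.101 = 1 + 3.535 = 4.535.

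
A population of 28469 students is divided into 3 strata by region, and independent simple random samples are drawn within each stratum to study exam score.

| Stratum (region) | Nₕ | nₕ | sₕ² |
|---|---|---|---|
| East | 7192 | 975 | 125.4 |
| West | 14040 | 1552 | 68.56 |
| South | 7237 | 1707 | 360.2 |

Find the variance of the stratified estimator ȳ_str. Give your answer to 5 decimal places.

0.02707

Var(ȳ_str) = Σₕ Wₕ²(1 − fₕ)sₕ²/nₕ with Wₕ = Nₕ/N, N = 28469.
East: Wₕ = 0.25262566; term = 0.25262566²·(1 − 0.13556730)·125.4/975 = 0.0070954353.
West: Wₕ = 0.49316801; term = 0.49316801²·(1 − 0.11054131)·68.56/1552 = 0.0095564076.
South: Wₕ = 0.25420633; term = 0.25420633²·(1 − 0.23587122)·360.2/1707 = 0.010419562.
Sum = 0.027071405.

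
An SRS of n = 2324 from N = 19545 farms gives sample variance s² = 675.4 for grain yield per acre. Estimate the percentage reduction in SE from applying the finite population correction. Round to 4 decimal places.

6.1333

f = n/N = 2324/19545 = 0.11890509.
SE_no-fpc = √(s²/n) = 0.53909148; SE_fpc = √((1−f)s²/n) = 0.50602714.
Ratio = √(1−f) = 0.93866656. Reduction = 100·(1 − 0.93866656) = 6.1333%.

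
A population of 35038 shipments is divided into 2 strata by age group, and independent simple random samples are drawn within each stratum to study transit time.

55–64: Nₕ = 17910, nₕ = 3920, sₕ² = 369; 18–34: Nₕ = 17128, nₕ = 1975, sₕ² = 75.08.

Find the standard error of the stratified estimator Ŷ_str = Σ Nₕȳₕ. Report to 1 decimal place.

Var(Ŷ_str) = Σₕ Nₕ²(1 − fₕ)sₕ²/nₕ.
55–64: 17910²·(1 − 3920/17910)·369/3920 = 2.3585962 × 10^7.
18–34: 17128²·(1 − 1975/17128)·75.08/1975 = 9.8664846 × 10^6.
Sum = 3.3452447 × 10^7.
SE = √(3.3452447 × 10^7) = 5783.8.

5783.8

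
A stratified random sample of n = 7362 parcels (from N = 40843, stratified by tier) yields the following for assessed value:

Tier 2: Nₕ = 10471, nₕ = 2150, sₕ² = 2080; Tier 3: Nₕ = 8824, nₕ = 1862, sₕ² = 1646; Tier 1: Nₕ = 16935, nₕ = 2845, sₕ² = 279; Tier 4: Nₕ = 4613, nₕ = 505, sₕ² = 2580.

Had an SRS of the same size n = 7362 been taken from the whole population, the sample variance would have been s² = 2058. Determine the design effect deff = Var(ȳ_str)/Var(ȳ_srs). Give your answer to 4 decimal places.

0.6771

Var(ȳ_str) = Σ Wₕ²(1−fₕ)sₕ²/nₕ with Wₕ = Nₕ/40843:
  Tier 2: (10471/40843)²·(1−2150/10471)·2080/2150 = 0.050530464
  Tier 3: (8824/40843)²·(1−1862/8824)·1646/1862 = 0.032554753
  Tier 1: (16935/40843)²·(1−2845/16935)·279/2845 = 0.014027583
  Tier 4: (4613/40843)²·(1−505/4613)·2580/505 = 0.058037266
  → Var(ȳ_str) = 0.15515007.
Var(ȳ_srs) = (1 − 7362/40843)·2058/7362 = 0.22915553.
deff = 0.15515007 / 0.22915553 = 0.6771.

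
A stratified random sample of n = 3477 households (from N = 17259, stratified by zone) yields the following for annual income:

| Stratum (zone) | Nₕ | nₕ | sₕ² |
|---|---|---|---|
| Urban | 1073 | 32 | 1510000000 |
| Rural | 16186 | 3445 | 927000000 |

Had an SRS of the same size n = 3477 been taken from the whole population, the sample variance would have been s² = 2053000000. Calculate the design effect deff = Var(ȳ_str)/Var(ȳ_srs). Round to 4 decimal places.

0.7704

Var(ȳ_str) = Σ Wₕ²(1−fₕ)sₕ²/nₕ with Wₕ = Nₕ/17259:
  Urban: (1073/17259)²·(1−32/1073)·1510000000/32 = 176948.21
  Rural: (16186/17259)²·(1−3445/16186)·927000000/3445 = 186295.47
  → Var(ȳ_str) = 363243.68.
Var(ȳ_srs) = (1 − 3477/17259)·2053000000/3477 = 471499.11.
deff = 363243.68 / 471499.11 = 0.7704.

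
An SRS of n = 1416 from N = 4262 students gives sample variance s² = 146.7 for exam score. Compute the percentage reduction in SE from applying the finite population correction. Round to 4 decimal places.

18.2833

f = n/N = 1416/4262 = 0.33223839.
SE_no-fpc = √(s²/n) = 0.32187217; SE_fpc = √((1−f)s²/n) = 0.26302326.
Ratio = √(1−f) = 0.81716682. Reduction = 100·(1 − 0.81716682) = 18.2833%.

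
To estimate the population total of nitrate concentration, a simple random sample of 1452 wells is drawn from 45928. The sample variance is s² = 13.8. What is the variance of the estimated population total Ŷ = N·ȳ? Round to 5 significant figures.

Var(Ŷ) = N²·Var(ȳ) = N²·(1 − n/N)·s²/n.
f = 1452/45928 = 0.03161470; Var(ȳ) = 0.96838530·13.8/1452 = 0.0092036619.
Var(Ŷ) = 45928² · 0.0092036619 = 1.9414031 × 10^7.

1.9414 × 10^7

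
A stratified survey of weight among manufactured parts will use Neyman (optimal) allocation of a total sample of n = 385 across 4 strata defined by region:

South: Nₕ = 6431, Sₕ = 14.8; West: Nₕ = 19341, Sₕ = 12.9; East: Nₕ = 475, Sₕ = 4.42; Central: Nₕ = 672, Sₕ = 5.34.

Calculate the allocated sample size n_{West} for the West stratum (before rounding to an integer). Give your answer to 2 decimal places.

Neyman allocation: nₕ = n·NₕSₕ / Σⱼ NⱼSⱼ.
Σ NⱼSⱼ = 6431·14.8 + 19341·12.9 + 475·4.42 + 672·5.34 = 350365.68.
n_{West} = 385·19341·12.9 / 350365.68 = 274.16.

274.16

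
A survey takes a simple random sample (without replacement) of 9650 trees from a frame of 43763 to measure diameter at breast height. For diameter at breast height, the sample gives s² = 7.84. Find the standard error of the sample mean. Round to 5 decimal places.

0.02517

Under SRS without replacement, Var(ȳ) = (1 − f)·s²/n with f = n/N = 9650/43763 = 0.22050591.
Var(ȳ) = (1 − 0.22050591)·7.84/9650 = 0.77949409·8.1243523 × 10^-4 = 6.3328847 × 10^-4.
SE(ȳ) = √(6.3328847 × 10^-4) = 0.02517.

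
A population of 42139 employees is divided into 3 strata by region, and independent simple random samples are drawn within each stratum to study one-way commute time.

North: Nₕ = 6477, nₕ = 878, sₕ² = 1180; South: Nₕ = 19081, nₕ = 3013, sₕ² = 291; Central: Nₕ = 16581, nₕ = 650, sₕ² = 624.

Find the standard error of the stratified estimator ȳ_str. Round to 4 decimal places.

Var(ȳ_str) = Σₕ Wₕ²(1 − fₕ)sₕ²/nₕ with Wₕ = Nₕ/N, N = 42139.
North: Wₕ = 0.15370559; term = 0.15370559²·(1 − 0.13555658)·1180/878 = 0.027447539.
South: Wₕ = 0.45281094; term = 0.45281094²·(1 − 0.15790577)·291/3013 = 0.016675865.
Central: Wₕ = 0.39348347; term = 0.39348347²·(1 − 0.03920150)·624/650 = 0.14280932.
Sum = 0.18693272.
SE = √(0.18693272) = 0.4324.

0.4324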